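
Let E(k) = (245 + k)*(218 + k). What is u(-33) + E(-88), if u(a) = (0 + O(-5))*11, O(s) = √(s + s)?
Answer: 20410 + 11*I*√10 ≈ 20410.0 + 34.785*I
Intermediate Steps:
O(s) = √2*√s (O(s) = √(2*s) = √2*√s)
E(k) = (218 + k)*(245 + k)
u(a) = 11*I*√10 (u(a) = (0 + √2*√(-5))*11 = (0 + √2*(I*√5))*11 = (0 + I*√10)*11 = (I*√10)*11 = 11*I*√10)
u(-33) + E(-88) = 11*I*√10 + (53410 + (-88)² + 463*(-88)) = 11*I*√10 + (53410 + 7744 - 40744) = 11*I*√10 + 20410 = 20410 + 11*I*√10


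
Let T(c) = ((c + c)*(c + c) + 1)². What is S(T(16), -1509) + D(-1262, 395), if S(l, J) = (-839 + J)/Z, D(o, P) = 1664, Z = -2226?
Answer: 1853206/1113 ≈ 1665.1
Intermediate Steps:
T(c) = (1 + 4*c²)² (T(c) = ((2*c)*(2*c) + 1)² = (4*c² + 1)² = (1 + 4*c²)²)
S(l, J) = 839/2226 - J/2226 (S(l, J) = (-839 + J)/(-2226) = (-839 + J)*(-1/2226) = 839/2226 - J/2226)
S(T(16), -1509) + D(-1262, 395) = (839/2226 - 1/2226*(-1509)) + 1664 = (839/2226 + 503/742) + 1664 = 1174/1113 + 1664 = 1853206/1113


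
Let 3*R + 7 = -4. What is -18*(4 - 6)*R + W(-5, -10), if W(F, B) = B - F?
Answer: -137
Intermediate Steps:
R = -11/3 (R = -7/3 + (⅓)*(-4) = -7/3 - 4/3 = -11/3 ≈ -3.6667)
-18*(4 - 6)*R + W(-5, -10) = -18*(4 - 6)*(-11)/3 + (-10 - 1*(-5)) = -(-36)*(-11)/3 + (-10 + 5) = -18*22/3 - 5 = -132 - 5 = -137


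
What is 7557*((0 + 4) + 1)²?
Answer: 188925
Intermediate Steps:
7557*((0 + 4) + 1)² = 7557*(4 + 1)² = 7557*5² = 7557*25 = 188925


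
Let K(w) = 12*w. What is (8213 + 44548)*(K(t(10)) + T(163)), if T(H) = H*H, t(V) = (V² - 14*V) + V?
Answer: 1382813049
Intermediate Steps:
t(V) = V² - 13*V
T(H) = H²
(8213 + 44548)*(K(t(10)) + T(163)) = (8213 + 44548)*(12*(10*(-13 + 10)) + 163²) = 52761*(12*(10*(-3)) + 26569) = 52761*(12*(-30) + 26569) = 52761*(-360 + 26569) = 52761*26209 = 1382813049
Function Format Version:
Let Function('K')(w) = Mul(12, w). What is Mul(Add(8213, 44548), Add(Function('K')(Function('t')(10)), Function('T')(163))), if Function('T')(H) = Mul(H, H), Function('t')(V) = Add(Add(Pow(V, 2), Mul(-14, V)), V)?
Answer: 1382813049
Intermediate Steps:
Function('t')(V) = Add(Pow(V, 2), Mul(-13, V))
Function('T')(H) = Pow(H, 2)
Mul(Add(8213, 44548), Add(Function('K')(Function('t')(10)), Function('T')(163))) = Mul(Add(8213, 44548), Add(Mul(12, Mul(10, Add(-13, 10))), Pow(163, 2))) = Mul(52761, Add(Mul(12, Mul(10, -3)), 26569)) = Mul(52761, Add(Mul(12, -30), 26569)) = Mul(52761, Add(-360, 26569)) = Mul(52761, 26209) = 1382813049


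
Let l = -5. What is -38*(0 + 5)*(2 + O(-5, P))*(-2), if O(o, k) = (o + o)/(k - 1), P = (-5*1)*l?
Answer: 1805/3 ≈ 601.67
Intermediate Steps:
P = 25 (P = -5*1*(-5) = -5*(-5) = 25)
O(o, k) = 2*o/(-1 + k) (O(o, k) = (2*o)/(-1 + k) = 2*o/(-1 + k))
-38*(0 + 5)*(2 + O(-5, P))*(-2) = -38*(0 + 5)*(2 + 2*(-5)/(-1 + 25))*(-2) = -190*(2 + 2*(-5)/24)*(-2) = -190*(2 + 2*(-5)*(1/24))*(-2) = -190*(2 - 5/12)*(-2) = -190*(19/12)*(-2) = -190*(-19)/6 = -38*(-95/6) = 1805/3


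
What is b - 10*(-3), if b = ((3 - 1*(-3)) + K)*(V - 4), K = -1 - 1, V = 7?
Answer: 42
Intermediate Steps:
K = -2
b = 12 (b = ((3 - 1*(-3)) - 2)*(7 - 4) = ((3 + 3) - 2)*3 = (6 - 2)*3 = 4*3 = 12)
b - 10*(-3) = 12 - 10*(-3) = 12 + 30 = 42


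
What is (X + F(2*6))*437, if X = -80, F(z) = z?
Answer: -29716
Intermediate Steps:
(X + F(2*6))*437 = (-80 + 2*6)*437 = (-80 + 12)*437 = -68*437 = -29716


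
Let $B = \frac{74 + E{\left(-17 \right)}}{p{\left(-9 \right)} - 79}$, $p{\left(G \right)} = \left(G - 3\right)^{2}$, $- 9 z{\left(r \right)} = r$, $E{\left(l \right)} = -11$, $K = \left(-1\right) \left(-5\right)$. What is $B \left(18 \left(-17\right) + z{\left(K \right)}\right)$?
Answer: $- \frac{19313}{65} \approx -297.12$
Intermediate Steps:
$K = 5$
$z{\left(r \right)} = - \frac{r}{9}$
$p{\left(G \right)} = \left(-3 + G\right)^{2}$
$B = \frac{63}{65}$ ($B = \frac{74 - 11}{\left(-3 - 9\right)^{2} - 79} = \frac{63}{\left(-12\right)^{2} - 79} = \frac{63}{144 - 79} = \frac{63}{65} \approx 0.96923$)
$B \left(18 \left(-17\right) + z{\left(K \right)}\right) = \frac{63 \left(18 \left(-17\right) - \frac{5}{9}\right)}{65} = \frac{63 \left(-306 - \frac{5}{9}\right)}{65} = \frac{63}{65} \left(- \frac{2759}{9}\right) = - \frac{19313}{65}$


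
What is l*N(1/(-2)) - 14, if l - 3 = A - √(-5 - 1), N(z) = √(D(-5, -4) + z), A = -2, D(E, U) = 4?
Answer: -14 + √14/2 - I*√21 ≈ -12.129 - 4.5826*I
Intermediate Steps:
N(z) = √(4 + z)
l = 1 - I*√6 (l = 3 + (-2 - √(-5 - 1)) = 3 + (-2 - √(-6)) = 3 + (-2 - I*√6) = 1 - I*√6 ≈ 1.0 - 2.4495*I)
l*N(1/(-2)) - 14 = (1 - I*√6)*√(4 + 1/(-2)) - 14 = (1 - I*√6)*√(4 - ½) - 14 = (1 - I*√6)*√(7/2) - 14 = (1 - I*√6)*(√14/2) - 14 = √14*(1 - I*√6)/2 - 14 = -14 + √14*(1 - I*√6)/2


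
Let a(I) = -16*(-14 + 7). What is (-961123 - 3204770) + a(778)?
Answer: -4165781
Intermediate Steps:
a(I) = 112 (a(I) = -16*(-7) = 112)
(-961123 - 3204770) + a(778) = (-961123 - 3204770) + 112 = -4165893 + 112 = -4165781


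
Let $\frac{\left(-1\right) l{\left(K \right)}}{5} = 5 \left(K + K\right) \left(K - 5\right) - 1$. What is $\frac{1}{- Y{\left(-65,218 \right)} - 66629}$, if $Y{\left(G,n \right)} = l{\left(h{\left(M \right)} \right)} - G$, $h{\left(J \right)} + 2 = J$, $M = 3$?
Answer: $- \frac{1}{66899} \approx -1.4948 \cdot 10^{-5}$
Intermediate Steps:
$h{\left(J \right)} = -2 + J$
$l{\left(K \right)} = 5 - 50 K \left(-5 + K\right)$ ($l{\left(K \right)} = - 5 \left(5 \left(K + K\right) \left(K - 5\right) - 1\right) = - 5 \left(5 \cdot 2 K \left(-5 + K\right) - 1\right) = - 5 \left(10 K \left(-5 + K\right) - 1\right) = - 5 \left(-1 + 10 K \left(-5 + K\right)\right) = 5 - 50 K \left(-5 + K\right)$)
$Y{\left(G,n \right)} = 205 - G$ ($Y{\left(G,n \right)} = \left(5 - 50 \left(-2 + 3\right)^{2} + 250 \left(-2 + 3\right)\right) - G = \left(5 - 50 \cdot 1^{2} + 250 \cdot 1\right) - G = \left(5 - 50 + 250\right) - G = 205 - G$)
$\frac{1}{- Y{\left(-65,218 \right)} - 66629} = \frac{1}{- (205 - -65) - 66629} = \frac{1}{- (205 + 65) - 66629} = \frac{1}{\left(-1\right) 270 - 66629} = \frac{1}{-270 - 66629} = \frac{1}{-66899} = - \frac{1}{66899}$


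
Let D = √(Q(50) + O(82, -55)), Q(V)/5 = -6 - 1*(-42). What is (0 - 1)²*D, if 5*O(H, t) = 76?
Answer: 4*√305/5 ≈ 13.971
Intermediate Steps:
Q(V) = 180 (Q(V) = 5*(-6 - 1*(-42)) = 5*(-6 + 42) = 5*36 = 180)
O(H, t) = 76/5 (O(H, t) = (⅕)*76 = 76/5)
D = 4*√305/5 (D = √(180 + 76/5) = √(976/5) = 4*√305/5 ≈ 13.971)
(0 - 1)²*D = (0 - 1)²*(4*√305/5) = (-1)²*(4*√305/5) = 1*(4*√305/5) = 4*√305/5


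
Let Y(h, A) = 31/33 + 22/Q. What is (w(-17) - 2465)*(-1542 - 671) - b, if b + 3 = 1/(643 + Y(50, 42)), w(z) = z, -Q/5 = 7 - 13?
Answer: 194753564678/35457 ≈ 5.4927e+6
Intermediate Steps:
Q = 30 (Q = -5*(7 - 13) = -5*(-6) = 30)
Y(h, A) = 92/55 (Y(h, A) = 31/33 + 22/30 = 31*(1/33) + 22*(1/30) = 31/33 + 11/15 = 92/55)
b = -106316/35457 (b = -3 + 1/(643 + 92/55) = -3 + 1/(35457/55) = -3 + 55/35457 = -106316/35457 ≈ -2.9984)
(w(-17) - 2465)*(-1542 - 671) - b = (-17 - 2465)*(-1542 - 671) - 1*(-106316/35457) = -2482*(-2213) + 106316/35457 = 5492666 + 106316/35457 = 194753564678/35457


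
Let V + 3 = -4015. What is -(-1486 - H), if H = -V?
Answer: 5504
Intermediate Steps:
V = -4018 (V = -3 - 4015 = -4018)
H = 4018 (H = -1*(-4018) = 4018)
-(-1486 - H) = -(-1486 - 1*4018) = -(-1486 - 4018) = -1*(-5504) = 5504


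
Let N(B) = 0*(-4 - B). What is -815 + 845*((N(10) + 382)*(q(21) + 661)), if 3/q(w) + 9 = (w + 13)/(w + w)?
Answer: 18339082365/86 ≈ 2.1325e+8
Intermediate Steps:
q(w) = 3/(-9 + (13 + w)/(2*w)) (q(w) = 3/(-9 + (w + 13)/(w + w)) = 3/(-9 + (13 + w)/((2*w))) = 3/(-9 + (13 + w)*(1/(2*w))) = 3/(-9 + (13 + w)/(2*w)))
N(B) = 0
-815 + 845*((N(10) + 382)*(q(21) + 661)) = -815 + 845*((0 + 382)*(-6*21/(-13 + 17*21) + 661)) = -815 + 845*(382*(-6*21/(-13 + 357) + 661)) = -815 + 845*(382*(-6*21/344 + 661)) = -815 + 845*(382*(-6*21*1/344 + 661)) = -815 + 845*(382*(-63/172 + 661)) = -815 + 845*(382*(113629/172)) = -815 + 845*(21703139/86) = -815 + 18339152455/86 = 18339082365/86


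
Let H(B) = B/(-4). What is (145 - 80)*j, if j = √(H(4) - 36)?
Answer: 65*I*√37 ≈ 395.38*I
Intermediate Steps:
H(B) = -B/4 (H(B) = B*(-¼) = -B/4)
j = I*√37 (j = √(-¼*4 - 36) = √(-1 - 36) = √(-37) = I*√37 ≈ 6.0828*I)
(145 - 80)*j = (145 - 80)*(I*√37) = 65*(I*√37) = 65*I*√37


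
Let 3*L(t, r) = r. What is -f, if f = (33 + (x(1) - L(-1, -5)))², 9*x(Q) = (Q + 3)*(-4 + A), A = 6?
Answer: -102400/81 ≈ -1264.2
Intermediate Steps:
L(t, r) = r/3
x(Q) = ⅔ + 2*Q/9 (x(Q) = ((Q + 3)*(-4 + 6))/9 = ((3 + Q)*2)/9 = (6 + 2*Q)/9 = ⅔ + 2*Q/9)
f = 102400/81 (f = (33 + ((⅔ + (2/9)*1) - (-5)/3))² = (33 + ((⅔ + 2/9) - 1*(-5/3)))² = (33 + (8/9 + 5/3))² = (33 + 23/9)² = (320/9)² = 102400/81 ≈ 1264.2)
-f = -1*102400/81 = -102400/81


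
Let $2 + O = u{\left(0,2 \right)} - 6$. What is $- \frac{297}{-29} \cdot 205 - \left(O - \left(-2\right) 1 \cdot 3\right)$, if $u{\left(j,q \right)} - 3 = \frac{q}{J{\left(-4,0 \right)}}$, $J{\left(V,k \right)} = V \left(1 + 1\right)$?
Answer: $\frac{243453}{116} \approx 2098.7$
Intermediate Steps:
$J{\left(V,k \right)} = 2 V$ ($J{\left(V,k \right)} = V 2 = 2 V$)
$u{\left(j,q \right)} = 3 - \frac{q}{8}$ ($u{\left(j,q \right)} = 3 + \frac{q}{2 \left(-4\right)} = 3 + \frac{q}{-8} = 3 + q \left(- \frac{1}{8}\right) = 3 - \frac{q}{8}$)
$O = - \frac{21}{4}$ ($O = -2 + \left(\left(3 - \frac{1}{4}\right) - 6\right) = -2 + \left(\frac{11}{4} - 6\right) = -2 - \frac{13}{4} = - \frac{21}{4} \approx -5.25$)
$- \frac{297}{-29} \cdot 205 - \left(O - \left(-2\right) 1 \cdot 3\right) = - \frac{297}{-29} \cdot 205 + \left(\left(-1\right) \left(- \frac{21}{4}\right) + \left(-2\right) 1 \cdot 3\right) = \left(-297\right) \left(- \frac{1}{29}\right) 205 + \left(\frac{21}{4} - 6\right) = \frac{297}{29} \cdot 205 + \left(\frac{21}{4} - 6\right) = \frac{60885}{29} - \frac{3}{4} = \frac{243453}{116}$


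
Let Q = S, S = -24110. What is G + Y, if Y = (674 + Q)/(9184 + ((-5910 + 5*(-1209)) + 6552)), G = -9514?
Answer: -35995870/3781 ≈ -9520.2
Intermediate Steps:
Q = -24110
Y = -23436/3781 (Y = (674 - 24110)/(9184 + ((-5910 + 5*(-1209)) + 6552)) = -23436/(9184 + ((-5910 - 6045) + 6552)) = -23436/(9184 + (-11955 + 6552)) = -23436/(9184 - 5403) = -23436/3781 ≈ -6.1984)
G + Y = -9514 - 23436/3781 = -35995870/3781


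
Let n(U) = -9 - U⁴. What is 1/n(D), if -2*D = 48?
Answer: -1/331785 ≈ -3.0140e-6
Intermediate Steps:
D = -24 (D = -½*48 = -24)
1/n(D) = 1/(-9 - 1*(-24)⁴) = 1/(-9 - 1*331776) = 1/(-9 - 331776) = 1/(-331785) = -1/331785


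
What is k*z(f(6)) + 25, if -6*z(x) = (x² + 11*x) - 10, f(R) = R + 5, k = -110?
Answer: 12835/3 ≈ 4278.3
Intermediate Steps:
f(R) = 5 + R
z(x) = 5/3 - 11*x/6 - x²/6 (z(x) = -((x² + 11*x) - 10)/6 = -(-10 + x² + 11*x)/6 = 5/3 - 11*x/6 - x²/6)
k*z(f(6)) + 25 = -110*(5/3 - 11*(5 + 6)/6 - (5 + 6)²/6) + 25 = -110*(5/3 - 11/6*11 - ⅙*11²) + 25 = -110*(5/3 - 121/6 - ⅙*121) + 25 = -110*(5/3 - 121/6 - 121/6) + 25 = -110*(-116/3) + 25 = 12760/3 + 25 = 12835/3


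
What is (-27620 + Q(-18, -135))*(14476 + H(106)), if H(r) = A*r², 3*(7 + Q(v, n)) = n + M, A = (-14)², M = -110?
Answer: -184268064232/3 ≈ -6.1423e+10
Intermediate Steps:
A = 196
Q(v, n) = -131/3 + n/3 (Q(v, n) = -7 + (n - 110)/3 = -7 + (-110 + n)/3 = -7 + (-110/3 + n/3) = -131/3 + n/3)
H(r) = 196*r²
(-27620 + Q(-18, -135))*(14476 + H(106)) = (-27620 + (-131/3 + (⅓)*(-135)))*(14476 + 196*106²) = (-27620 + (-131/3 - 45))*(14476 + 196*11236) = (-27620 - 266/3)*(14476 + 2202256) = -83126/3*2216732 = -184268064232/3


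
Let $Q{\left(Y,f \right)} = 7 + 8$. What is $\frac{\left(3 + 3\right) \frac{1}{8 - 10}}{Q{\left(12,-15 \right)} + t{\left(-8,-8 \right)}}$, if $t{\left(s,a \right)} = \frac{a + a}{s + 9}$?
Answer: $3$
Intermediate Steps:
$Q{\left(Y,f \right)} = 15$
$t{\left(s,a \right)} = \frac{2 a}{9 + s}$
$\frac{\left(3 + 3\right) \frac{1}{8 - 10}}{Q{\left(12,-15 \right)} + t{\left(-8,-8 \right)}} = \frac{\left(3 + 3\right) \frac{1}{8 - 10}}{15 + 2 \left(-8\right) \frac{1}{9 - 8}} = \frac{6 \frac{1}{-2}}{15 + 2 \left(-8\right) 1^{-1}} = \frac{6 \left(- \frac{1}{2}\right)}{15 + 2 \left(-8\right) 1} = - \frac{3}{15 - 16} = - \frac{3}{-1} = \left(-3\right) \left(-1\right) = 3$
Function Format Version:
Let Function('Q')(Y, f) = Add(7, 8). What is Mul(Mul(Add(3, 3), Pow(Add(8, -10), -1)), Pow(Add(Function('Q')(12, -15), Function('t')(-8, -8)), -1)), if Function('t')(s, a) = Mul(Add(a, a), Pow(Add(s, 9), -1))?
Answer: 3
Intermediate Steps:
Function('Q')(Y, f) = 15
Function('t')(s, a) = Mul(2, a, Pow(Add(9, s), -1)) (Function('t')(s, a) = Mul(Mul(2, a), Pow(Add(9, s), -1)) = Mul(2, a, Pow(Add(9, s), -1)))
Mul(Mul(Add(3, 3), Pow(Add(8, -10), -1)), Pow(Add(Function('Q')(12, -15), Function('t')(-8, -8)), -1)) = Mul(Mul(Add(3, 3), Pow(Add(8, -10), -1)), Pow(Add(15, Mul(2, -8, Pow(Add(9, -8), -1))), -1)) = Mul(Mul(6, Pow(-2, -1)), Pow(Add(15, Mul(2, -8, Pow(1, -1))), -1)) = Mul(Mul(6, Rational(-1, 2)), Pow(Add(15, Mul(2, -8, 1)), -1)) = Mul(-3, Pow(Add(15, -16), -1)) = Mul(-3, Pow(-1, -1)) = Mul(-3, -1) = 3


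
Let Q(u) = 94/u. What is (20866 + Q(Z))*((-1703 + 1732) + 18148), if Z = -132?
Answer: 8343903431/22 ≈ 3.7927e+8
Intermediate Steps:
(20866 + Q(Z))*((-1703 + 1732) + 18148) = (20866 + 94/(-132))*((-1703 + 1732) + 18148) = (20866 + 94*(-1/132))*(29 + 18148) = (20866 - 47/66)*18177 = (1377109/66)*18177 = 8343903431/22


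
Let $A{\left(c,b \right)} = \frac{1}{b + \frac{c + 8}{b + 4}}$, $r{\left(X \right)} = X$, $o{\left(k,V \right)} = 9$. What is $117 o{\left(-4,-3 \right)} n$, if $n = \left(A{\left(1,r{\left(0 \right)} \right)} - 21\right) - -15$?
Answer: $-5850$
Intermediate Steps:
$A{\left(c,b \right)} = \frac{1}{b + \frac{8 + c}{4 + b}}$
$n = - \frac{50}{9}$ ($n = \left(\frac{4 + 0}{8 + 1 + 0^{2} + 4 \cdot 0} - 21\right) - -15 = \left(\frac{1}{8 + 1 + 0 + 0} \cdot 4 - 21\right) + 15 = \left(\frac{1}{9} \cdot 4 - 21\right) + 15 = \left(\frac{4}{9} - 21\right) + 15 = - \frac{185}{9} + 15 = - \frac{50}{9} \approx -5.5556$)
$117 o{\left(-4,-3 \right)} n = 117 \cdot 9 \left(- \frac{50}{9}\right) = 1053 \left(- \frac{50}{9}\right) = -5850$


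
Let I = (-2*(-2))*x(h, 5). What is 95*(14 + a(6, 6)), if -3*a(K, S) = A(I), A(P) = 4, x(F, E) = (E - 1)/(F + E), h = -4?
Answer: 3610/3 ≈ 1203.3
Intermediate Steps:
x(F, E) = (-1 + E)/(E + F)
I = 16 (I = (-2*(-2))*((-1 + 5)/(5 - 4)) = 4*(4/1) = 4*(1*4) = 4*4 = 16)
a(K, S) = -4/3 (a(K, S) = -⅓*4 = -4/3)
95*(14 + a(6, 6)) = 95*(14 - 4/3) = 95*(38/3) = 3610/3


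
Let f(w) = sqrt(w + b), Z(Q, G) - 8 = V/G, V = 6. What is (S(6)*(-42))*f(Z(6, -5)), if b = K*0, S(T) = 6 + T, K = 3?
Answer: -504*sqrt(170)/5 ≈ -1314.3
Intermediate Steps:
b = 0 (b = 3*0 = 0)
Z(Q, G) = 8 + 6/G
f(w) = sqrt(w) (f(w) = sqrt(w + 0) = sqrt(w))
(S(6)*(-42))*f(Z(6, -5)) = ((6 + 6)*(-42))*sqrt(8 + 6/(-5)) = (12*(-42))*sqrt(8 + 6*(-1/5)) = -504*sqrt(8 - 6/5) = -504*sqrt(170)/5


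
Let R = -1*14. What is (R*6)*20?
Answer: -1680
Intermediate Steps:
R = -14
(R*6)*20 = -14*6*20 = -84*20 = -1680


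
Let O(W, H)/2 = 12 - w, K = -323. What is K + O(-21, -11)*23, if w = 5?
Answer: -1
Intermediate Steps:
O(W, H) = 14 (O(W, H) = 2*(12 - 1*5) = 2*(12 - 5) = 2*7 = 14)
K + O(-21, -11)*23 = -323 + 14*23 = -323 + 322 = -1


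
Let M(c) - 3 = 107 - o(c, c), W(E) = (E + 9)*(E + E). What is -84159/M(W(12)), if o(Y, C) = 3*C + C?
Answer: 84159/1906 ≈ 44.155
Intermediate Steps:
o(Y, C) = 4*C
W(E) = 2*E*(9 + E) (W(E) = (9 + E)*(2*E) = 2*E*(9 + E))
M(c) = 110 - 4*c (M(c) = 3 + (107 - 4*c) = 110 - 4*c)
-84159/M(W(12)) = -84159/(110 - 8*12*(9 + 12)) = -84159/(110 - 8*12*21) = -84159/(110 - 4*504) = -84159/(110 - 2016) = -84159/(-1906) = -84159*(-1/1906) = 84159/1906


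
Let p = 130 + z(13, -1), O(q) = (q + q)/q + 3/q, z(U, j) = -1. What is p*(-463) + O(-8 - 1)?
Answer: -179176/3 ≈ -59725.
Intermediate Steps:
O(q) = 2 + 3/q (O(q) = (2*q)/q + 3/q = 2 + 3/q)
p = 129 (p = 130 - 1 = 129)
p*(-463) + O(-8 - 1) = 129*(-463) + (2 + 3/(-8 - 1)) = -59727 + (2 + 3/(-9)) = -59727 + (2 + 3*(-⅑)) = -59727 + (2 - ⅓) = -59727 + 5/3 = -179176/3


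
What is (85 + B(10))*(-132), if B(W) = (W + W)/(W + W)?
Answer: -11352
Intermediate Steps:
B(W) = 1 (B(W) = (2*W)/((2*W)) = (2*W)*(1/(2*W)) = 1)
(85 + B(10))*(-132) = (85 + 1)*(-132) = 86*(-132) = -11352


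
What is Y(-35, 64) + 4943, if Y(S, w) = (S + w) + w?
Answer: 5036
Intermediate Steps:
Y(S, w) = S + 2*w
Y(-35, 64) + 4943 = (-35 + 2*64) + 4943 = (-35 + 128) + 4943 = 93 + 4943 = 5036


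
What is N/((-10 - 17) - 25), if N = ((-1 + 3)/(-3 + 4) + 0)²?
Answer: -1/13 ≈ -0.076923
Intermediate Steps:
N = 4 (N = (2/1 + 0)² = (2*1 + 0)² = (2 + 0)² = 2² = 4)
N/((-10 - 17) - 25) = 4/((-10 - 17) - 25) = 4/(-27 - 25) = 4/(-52) = 4*(-1/52) = -1/13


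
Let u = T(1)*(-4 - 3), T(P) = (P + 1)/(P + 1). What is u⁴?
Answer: 2401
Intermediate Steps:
T(P) = 1 (T(P) = (1 + P)/(1 + P) = 1)
u = -7 (u = 1*(-4 - 3) = 1*(-7) = -7)
u⁴ = (-7)⁴ = 2401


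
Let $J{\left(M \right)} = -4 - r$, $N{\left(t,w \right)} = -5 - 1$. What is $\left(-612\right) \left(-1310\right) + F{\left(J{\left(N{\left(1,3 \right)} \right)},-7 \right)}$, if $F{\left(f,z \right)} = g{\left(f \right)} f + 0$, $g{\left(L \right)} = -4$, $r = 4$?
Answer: $801752$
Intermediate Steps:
$N{\left(t,w \right)} = -6$
$J{\left(M \right)} = -8$ ($J{\left(M \right)} = -4 - 4 = -8$)
$F{\left(f,z \right)} = - 4 f$ ($F{\left(f,z \right)} = - 4 f + 0 = - 4 f$)
$\left(-612\right) \left(-1310\right) + F{\left(J{\left(N{\left(1,3 \right)} \right)},-7 \right)} = \left(-612\right) \left(-1310\right) - -32 = 801720 + 32 = 801752$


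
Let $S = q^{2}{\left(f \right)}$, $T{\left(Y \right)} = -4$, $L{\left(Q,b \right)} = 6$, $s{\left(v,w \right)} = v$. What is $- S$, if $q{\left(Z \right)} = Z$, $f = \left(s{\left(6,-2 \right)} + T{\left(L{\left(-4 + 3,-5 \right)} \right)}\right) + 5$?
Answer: $-49$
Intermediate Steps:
$f = 7$ ($f = \left(6 - 4\right) + 5 = 2 + 5 = 7$)
$S = 49$ ($S = 7^{2} = 49$)
$- S = \left(-1\right) 49 = -49$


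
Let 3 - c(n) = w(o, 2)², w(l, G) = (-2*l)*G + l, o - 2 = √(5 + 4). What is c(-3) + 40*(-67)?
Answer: -2902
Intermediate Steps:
o = 5 (o = 2 + √(5 + 4) = 2 + √9 = 2 + 3 = 5)
w(l, G) = l - 2*G*l (w(l, G) = -2*G*l + l = l - 2*G*l)
c(n) = -222 (c(n) = 3 - (5*(1 - 2*2))² = 3 - (5*(1 - 4))² = 3 - (5*(-3))² = 3 - 1*(-15)² = 3 - 1*225 = 3 - 225 = -222)
c(-3) + 40*(-67) = -222 + 40*(-67) = -222 - 2680 = -2902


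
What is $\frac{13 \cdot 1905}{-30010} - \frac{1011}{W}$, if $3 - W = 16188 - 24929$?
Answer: $- \frac{24688527}{26240744} \approx -0.94085$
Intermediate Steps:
$W = 8744$ ($W = 3 - \left(16188 - 24929\right) = 3 - -8741 = 3 + 8741 = 8744$)
$\frac{13 \cdot 1905}{-30010} - \frac{1011}{W} = \frac{13 \cdot 1905}{-30010} - \frac{1011}{8744} = 24765 \left(- \frac{1}{30010}\right) - \frac{1011}{8744} = - \frac{4953}{6002} - \frac{1011}{8744} = - \frac{24688527}{26240744}$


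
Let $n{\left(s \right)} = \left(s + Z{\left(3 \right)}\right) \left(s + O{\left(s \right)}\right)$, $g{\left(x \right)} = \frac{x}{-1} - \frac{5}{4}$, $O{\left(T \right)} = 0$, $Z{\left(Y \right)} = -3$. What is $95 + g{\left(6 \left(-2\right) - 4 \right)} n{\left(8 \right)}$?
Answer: $685$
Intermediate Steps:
$g{\left(x \right)} = - \frac{5}{4} - x$ ($g{\left(x \right)} = x \left(-1\right) - \frac{5}{4} = - x - \frac{5}{4} = - \frac{5}{4} - x$)
$n{\left(s \right)} = s \left(-3 + s\right)$ ($n{\left(s \right)} = \left(s - 3\right) \left(s + 0\right) = \left(-3 + s\right) s = s \left(-3 + s\right)$)
$95 + g{\left(6 \left(-2\right) - 4 \right)} n{\left(8 \right)} = 95 + \left(- \frac{5}{4} - \left(6 \left(-2\right) - 4\right)\right) 8 \left(-3 + 8\right) = 95 + \left(- \frac{5}{4} - \left(-12 - 4\right)\right) 8 \cdot 5 = 95 + \left(- \frac{5}{4} - -16\right) 40 = 95 + \left(- \frac{5}{4} + 16\right) 40 = 95 + \frac{59}{4} \cdot 40 = 95 + 590 = 685$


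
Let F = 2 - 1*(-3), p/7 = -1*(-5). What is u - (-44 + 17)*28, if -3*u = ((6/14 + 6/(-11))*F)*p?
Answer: 8391/11 ≈ 762.82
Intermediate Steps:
p = 35 (p = 7*(-1*(-5)) = 7*5 = 35)
F = 5 (F = 2 + 3 = 5)
u = 75/11 (u = -(6/14 + 6/(-11))*5*35/3 = -(6*(1/14) + 6*(-1/11))*5*35/3 = -(3/7 - 6/11)*5*35/3 = -(-9/77*5)*35/3 = -(-15)*35/77 = -1/3*(-225/11) = 75/11 ≈ 6.8182)
u - (-44 + 17)*28 = 75/11 - (-44 + 17)*28 = 75/11 - (-27)*28 = 75/11 - 1*(-756) = 75/11 + 756 = 8391/11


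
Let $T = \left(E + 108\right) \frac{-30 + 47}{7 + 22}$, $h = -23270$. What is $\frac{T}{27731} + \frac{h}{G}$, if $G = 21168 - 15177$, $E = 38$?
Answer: $- \frac{18698841068}{4817956209} \approx -3.8811$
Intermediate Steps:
$G = 5991$ ($G = 21168 - 15177 = 5991$)
$T = \frac{2482}{29}$ ($T = \left(38 + 108\right) \frac{-30 + 47}{7 + 22} = 146 \cdot \frac{17}{29} = \frac{2482}{29} \approx 85.586$)
$\frac{T}{27731} + \frac{h}{G} = \frac{2482}{29 \cdot 27731} - \frac{23270}{5991} = \frac{2482}{29} \cdot \frac{1}{27731} - \frac{23270}{5991} = \frac{2482}{804199} - \frac{23270}{5991} = - \frac{18698841068}{4817956209}$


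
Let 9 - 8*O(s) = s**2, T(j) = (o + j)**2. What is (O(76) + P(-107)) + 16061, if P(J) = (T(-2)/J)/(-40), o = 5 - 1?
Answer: 65655739/4280 ≈ 15340.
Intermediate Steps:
o = 4
T(j) = (4 + j)**2
P(J) = -1/(10*J) (P(J) = ((4 - 2)**2/J)/(-40) = (2**2/J)*(-1/40) = (4/J)*(-1/40) = -1/(10*J))
O(s) = 9/8 - s**2/8
(O(76) + P(-107)) + 16061 = ((9/8 - 1/8*76**2) - 1/10/(-107)) + 16061 = ((9/8 - 1/8*5776) - 1/10*(-1/107)) + 16061 = ((9/8 - 722) + 1/1070) + 16061 = (-5767/8 + 1/1070) + 16061 = -3085341/4280 + 16061 = 65655739/4280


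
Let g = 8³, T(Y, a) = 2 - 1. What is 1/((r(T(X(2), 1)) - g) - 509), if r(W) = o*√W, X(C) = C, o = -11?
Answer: -1/1032 ≈ -0.00096899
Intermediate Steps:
T(Y, a) = 1
r(W) = -11*√W
g = 512
1/((r(T(X(2), 1)) - g) - 509) = 1/((-11*√1 - 1*512) - 509) = 1/((-11*1 - 512) - 509) = 1/((-11 - 512) - 509) = 1/(-523 - 509) = 1/(-1032) = -1/1032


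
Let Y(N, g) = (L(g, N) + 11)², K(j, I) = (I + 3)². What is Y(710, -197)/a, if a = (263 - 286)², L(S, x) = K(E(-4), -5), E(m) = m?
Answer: 225/529 ≈ 0.42533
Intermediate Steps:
K(j, I) = (3 + I)²
L(S, x) = 4 (L(S, x) = (3 - 5)² = (-2)² = 4)
a = 529 (a = (-23)² = 529)
Y(N, g) = 225 (Y(N, g) = (4 + 11)² = 15² = 225)
Y(710, -197)/a = 225/529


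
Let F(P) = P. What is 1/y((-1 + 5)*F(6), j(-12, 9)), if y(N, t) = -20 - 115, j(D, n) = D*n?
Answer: -1/135 ≈ -0.0074074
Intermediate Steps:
y(N, t) = -135
1/y((-1 + 5)*F(6), j(-12, 9)) = 1/(-135) = -1/135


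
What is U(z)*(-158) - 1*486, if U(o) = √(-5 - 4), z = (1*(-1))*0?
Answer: -486 - 474*I ≈ -486.0 - 474.0*I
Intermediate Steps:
z = 0 (z = -1*0 = 0)
U(o) = 3*I (U(o) = √(-9) = 3*I)
U(z)*(-158) - 1*486 = (3*I)*(-158) - 1*486 = -474*I - 486 = -486 - 474*I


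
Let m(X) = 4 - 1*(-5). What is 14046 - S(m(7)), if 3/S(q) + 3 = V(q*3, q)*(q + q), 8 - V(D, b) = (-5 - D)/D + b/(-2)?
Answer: 10253571/730 ≈ 14046.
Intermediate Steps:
m(X) = 9 (m(X) = 4 + 5 = 9)
V(D, b) = 8 + b/2 - (-5 - D)/D (V(D, b) = 8 - ((-5 - D)/D + b/(-2)) = 8 - ((-5 - D)/D + b*(-½)) = 8 - ((-5 - D)/D - b/2) = 8 - (-b/2 + (-5 - D)/D) = 8 + (b/2 - (-5 - D)/D) = 8 + b/2 - (-5 - D)/D)
S(q) = 3/(-3 + 2*q*(9 + q/2 + 5/(3*q))) (S(q) = 3/(-3 + (9 + q/2 + 5/((q*3)))*(q + q)) = 3/(-3 + (9 + q/2 + 5/((3*q)))*(2*q)) = 3/(-3 + (9 + q/2 + 5*(1/(3*q)))*(2*q)) = 3/(-3 + (9 + q/2 + 5/(3*q))*(2*q)) = 3/(-3 + 2*q*(9 + q/2 + 5/(3*q))))
14046 - S(m(7)) = 14046 - 9/(1 + 3*9*(18 + 9)) = 14046 - 9/(1 + 3*9*27) = 14046 - 9/(1 + 729) = 14046 - 9/730 = 10253571/730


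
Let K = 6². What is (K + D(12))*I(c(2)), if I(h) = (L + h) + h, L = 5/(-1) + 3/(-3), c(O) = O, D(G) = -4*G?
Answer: 24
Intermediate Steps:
L = -6 (L = 5*(-1) + 3*(-⅓) = -5 - 1 = -6)
K = 36
I(h) = -6 + 2*h (I(h) = (-6 + h) + h = -6 + 2*h)
(K + D(12))*I(c(2)) = (36 - 4*12)*(-6 + 2*2) = (36 - 48)*(-6 + 4) = -12*(-2) = 24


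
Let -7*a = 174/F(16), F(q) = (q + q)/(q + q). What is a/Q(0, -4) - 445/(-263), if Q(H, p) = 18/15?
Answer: -35020/1841 ≈ -19.022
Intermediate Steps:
F(q) = 1 (F(q) = (2*q)/((2*q)) = (2*q)*(1/(2*q)) = 1)
Q(H, p) = 6/5 (Q(H, p) = 18*(1/15) = 6/5)
a = -174/7 (a = -174/(7*1) = -174/7 ≈ -24.857)
a/Q(0, -4) - 445/(-263) = -174/(7*6/5) - 445/(-263) = -174/7*5/6 - 445*(-1/263) = -145/7 + 445/263 = -35020/1841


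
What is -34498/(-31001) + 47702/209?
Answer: 1486019784/6479209 ≈ 229.35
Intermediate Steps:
-34498/(-31001) + 47702/209 = -34498*(-1/31001) + 47702*(1/209) = 34498/31001 + 47702/209 = 1486019784/6479209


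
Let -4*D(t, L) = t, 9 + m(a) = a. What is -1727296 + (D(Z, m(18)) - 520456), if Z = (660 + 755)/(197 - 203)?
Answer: -53944633/24 ≈ -2.2477e+6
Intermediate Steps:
Z = -1415/6 (Z = 1415/(-6) = 1415*(-1/6) = -1415/6 ≈ -235.83)
m(a) = -9 + a
D(t, L) = -t/4
-1727296 + (D(Z, m(18)) - 520456) = -1727296 + (-1/4*(-1415/6) - 520456) = -1727296 + (1415/24 - 520456) = -1727296 - 12489529/24 = -53944633/24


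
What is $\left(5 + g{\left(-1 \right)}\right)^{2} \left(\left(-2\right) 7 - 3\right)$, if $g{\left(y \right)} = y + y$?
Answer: $-153$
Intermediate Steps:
$g{\left(y \right)} = 2 y$
$\left(5 + g{\left(-1 \right)}\right)^{2} \left(\left(-2\right) 7 - 3\right) = \left(5 + 2 \left(-1\right)\right)^{2} \left(\left(-2\right) 7 - 3\right) = \left(5 - 2\right)^{2} \left(-14 - 3\right) = 3^{2} \left(-17\right) = 9 \left(-17\right) = -153$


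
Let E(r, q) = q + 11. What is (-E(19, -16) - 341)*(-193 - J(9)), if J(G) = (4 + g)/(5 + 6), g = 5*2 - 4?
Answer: 716688/11 ≈ 65153.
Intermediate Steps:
E(r, q) = 11 + q
g = 6 (g = 10 - 4 = 6)
J(G) = 10/11 (J(G) = (4 + 6)/(5 + 6) = 10/11)
(-E(19, -16) - 341)*(-193 - J(9)) = (-(11 - 16) - 341)*(-193 - 1*10/11) = (-1*(-5) - 341)*(-193 - 10/11) = (5 - 341)*(-2133/11) = -336*(-2133/11) = 716688/11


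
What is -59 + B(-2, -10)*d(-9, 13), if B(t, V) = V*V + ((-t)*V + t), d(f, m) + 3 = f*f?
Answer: 6025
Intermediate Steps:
d(f, m) = -3 + f² (d(f, m) = -3 + f*f = -3 + f²)
B(t, V) = t + V² - V*t (B(t, V) = V² + (-V*t + t) = V² + (t - V*t) = t + V² - V*t)
-59 + B(-2, -10)*d(-9, 13) = -59 + (-2 + (-10)² - 1*(-10)*(-2))*(-3 + (-9)²) = -59 + (-2 + 100 - 20)*(-3 + 81) = -59 + 78*78 = -59 + 6084 = 6025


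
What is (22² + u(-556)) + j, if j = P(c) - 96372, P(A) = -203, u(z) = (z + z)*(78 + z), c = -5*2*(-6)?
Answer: 435445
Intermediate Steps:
c = 60 (c = -10*(-6) = 60)
u(z) = 2*z*(78 + z) (u(z) = (2*z)*(78 + z) = 2*z*(78 + z))
j = -96575 (j = -203 - 96372 = -96575)
(22² + u(-556)) + j = (22² + 2*(-556)*(78 - 556)) - 96575 = (484 + 2*(-556)*(-478)) - 96575 = (484 + 531536) - 96575 = 532020 - 96575 = 435445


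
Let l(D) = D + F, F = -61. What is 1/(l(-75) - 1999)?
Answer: -1/2135 ≈ -0.00046838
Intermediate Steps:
l(D) = -61 + D (l(D) = D - 61 = -61 + D)
1/(l(-75) - 1999) = 1/((-61 - 75) - 1999) = 1/(-136 - 1999) = 1/(-2135) = -1/2135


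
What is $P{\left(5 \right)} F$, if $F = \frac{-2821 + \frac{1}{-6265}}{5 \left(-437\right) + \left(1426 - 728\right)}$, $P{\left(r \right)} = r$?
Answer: $\frac{17673566}{1863211} \approx 9.4855$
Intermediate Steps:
$F = \frac{17673566}{9316055}$ ($F = \frac{-2821 - \frac{1}{6265}}{-2185 + 698} = - \frac{17673566}{6265 \left(-1487\right)} = \left(- \frac{17673566}{6265}\right) \left(- \frac{1}{1487}\right) = \frac{17673566}{9316055} \approx 1.8971$)
$P{\left(5 \right)} F = 5 \cdot \frac{17673566}{9316055} = \frac{17673566}{1863211}$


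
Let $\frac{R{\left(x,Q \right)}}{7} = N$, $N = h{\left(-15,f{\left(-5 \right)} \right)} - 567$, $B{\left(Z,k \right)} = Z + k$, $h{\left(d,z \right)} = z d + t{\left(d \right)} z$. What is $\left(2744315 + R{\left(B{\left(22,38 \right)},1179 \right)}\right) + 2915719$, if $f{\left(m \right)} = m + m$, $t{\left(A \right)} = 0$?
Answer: $5657115$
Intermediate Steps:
$f{\left(m \right)} = 2 m$
$h{\left(d,z \right)} = d z$ ($h{\left(d,z \right)} = z d + 0 z = d z + 0 = d z$)
$N = -417$ ($N = - 15 \cdot 2 \left(-5\right) - 567 = \left(-15\right) \left(-10\right) - 567 = 150 - 567 = -417$)
$R{\left(x,Q \right)} = -2919$ ($R{\left(x,Q \right)} = 7 \left(-417\right) = -2919$)
$\left(2744315 + R{\left(B{\left(22,38 \right)},1179 \right)}\right) + 2915719 = \left(2744315 - 2919\right) + 2915719 = 2741396 + 2915719 = 5657115$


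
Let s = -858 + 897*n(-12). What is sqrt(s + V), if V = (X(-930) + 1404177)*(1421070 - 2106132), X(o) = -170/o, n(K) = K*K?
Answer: 7*I*sqrt(18865965656238)/31 ≈ 9.8079e+5*I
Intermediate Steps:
n(K) = K**2
s = 128310 (s = -858 + 897*(-12)**2 = -858 + 897*144 = -858 + 129168 = 128310)
V = -29820401305212/31 (V = (-170/(-930) + 1404177)*(1421070 - 2106132) = (-170*(-1/930) + 1404177)*(-685062) = (17/93 + 1404177)*(-685062) = (130588478/93)*(-685062) = -29820401305212/31 ≈ -9.6195e+11)
sqrt(s + V) = sqrt(128310 - 29820401305212/31) = sqrt(-29820397327602/31) = 7*I*sqrt(18865965656238)/31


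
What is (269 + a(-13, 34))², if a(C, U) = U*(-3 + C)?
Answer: 75625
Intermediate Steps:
(269 + a(-13, 34))² = (269 + 34*(-3 - 13))² = (269 + 34*(-16))² = (269 - 544)² = (-275)² = 75625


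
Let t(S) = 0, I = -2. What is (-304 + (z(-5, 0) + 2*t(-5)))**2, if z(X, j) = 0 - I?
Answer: 91204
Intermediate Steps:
z(X, j) = 2 (z(X, j) = 0 - 1*(-2) = 0 + 2 = 2)
(-304 + (z(-5, 0) + 2*t(-5)))**2 = (-304 + (2 + 2*0))**2 = (-304 + (2 + 0))**2 = (-304 + 2)**2 = (-302)**2 = 91204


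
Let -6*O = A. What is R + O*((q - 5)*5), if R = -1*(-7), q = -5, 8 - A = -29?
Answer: 946/3 ≈ 315.33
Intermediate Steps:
A = 37 (A = 8 - 1*(-29) = 8 + 29 = 37)
R = 7
O = -37/6 (O = -1/6*37 = -37/6 ≈ -6.1667)
R + O*((q - 5)*5) = 7 - 37*(-5 - 5)*5/6 = 7 - (-185)*5/3 = 7 - 37/6*(-50) = 7 + 925/3 = 946/3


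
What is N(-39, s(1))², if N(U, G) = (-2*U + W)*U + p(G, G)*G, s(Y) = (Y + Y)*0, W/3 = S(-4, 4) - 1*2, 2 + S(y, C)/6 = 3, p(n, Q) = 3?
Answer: 12320100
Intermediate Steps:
S(y, C) = 6 (S(y, C) = -12 + 6*3 = -12 + 18 = 6)
W = 12 (W = 3*(6 - 1*2) = 3*(6 - 2) = 3*4 = 12)
s(Y) = 0 (s(Y) = (2*Y)*0 = 0)
N(U, G) = 3*G + U*(12 - 2*U) (N(U, G) = (-2*U + 12)*U + 3*G = (12 - 2*U)*U + 3*G = U*(12 - 2*U) + 3*G = 3*G + U*(12 - 2*U))
N(-39, s(1))² = (-2*(-39)² + 3*0 + 12*(-39))² = (-2*1521 + 0 - 468)² = (-3042 + 0 - 468)² = (-3510)² = 12320100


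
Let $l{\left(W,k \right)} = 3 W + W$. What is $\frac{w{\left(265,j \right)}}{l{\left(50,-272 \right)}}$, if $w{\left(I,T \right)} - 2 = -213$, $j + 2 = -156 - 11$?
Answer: $- \frac{211}{200} \approx -1.055$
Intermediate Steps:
$j = -169$ ($j = -2 - 167 = -169$)
$w{\left(I,T \right)} = -211$ ($w{\left(I,T \right)} = 2 - 213 = -211$)
$l{\left(W,k \right)} = 4 W$
$\frac{w{\left(265,j \right)}}{l{\left(50,-272 \right)}} = - \frac{211}{4 \cdot 50} = - \frac{211}{200}$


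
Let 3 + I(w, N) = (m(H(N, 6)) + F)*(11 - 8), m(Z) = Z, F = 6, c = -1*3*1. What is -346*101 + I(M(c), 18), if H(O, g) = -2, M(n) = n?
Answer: -34937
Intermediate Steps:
c = -3 (c = -3*1 = -3)
I(w, N) = 9 (I(w, N) = -3 + (-2 + 6)*(11 - 8) = -3 + 4*3 = -3 + 12 = 9)
-346*101 + I(M(c), 18) = -346*101 + 9 = -34946 + 9 = -34937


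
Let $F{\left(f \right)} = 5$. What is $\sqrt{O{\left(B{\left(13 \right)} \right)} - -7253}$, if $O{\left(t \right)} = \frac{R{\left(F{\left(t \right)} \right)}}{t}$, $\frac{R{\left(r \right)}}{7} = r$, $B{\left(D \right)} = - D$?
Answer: $\frac{\sqrt{1225302}}{13} \approx 85.149$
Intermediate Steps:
$R{\left(r \right)} = 7 r$
$O{\left(t \right)} = \frac{35}{t}$ ($O{\left(t \right)} = \frac{7 \cdot 5}{t} = \frac{35}{t}$)
$\sqrt{O{\left(B{\left(13 \right)} \right)} - -7253} = \sqrt{\frac{35}{\left(-1\right) 13} - -7253} = \sqrt{\frac{35}{-13} + 7253} = \sqrt{35 \left(- \frac{1}{13}\right) + 7253} = \sqrt{- \frac{35}{13} + 7253} = \sqrt{\frac{94254}{13}} = \frac{\sqrt{1225302}}{13}$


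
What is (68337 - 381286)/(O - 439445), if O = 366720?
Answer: 312949/72725 ≈ 4.3032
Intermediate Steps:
(68337 - 381286)/(O - 439445) = (68337 - 381286)/(366720 - 439445) = -312949/(-72725) = -312949*(-1/72725) = 312949/72725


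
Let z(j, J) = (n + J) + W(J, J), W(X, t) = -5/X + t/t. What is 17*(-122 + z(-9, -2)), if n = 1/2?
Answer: -2040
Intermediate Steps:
W(X, t) = 1 - 5/X (W(X, t) = -5/X + 1 = 1 - 5/X)
n = ½ ≈ 0.50000
z(j, J) = ½ + J + (-5 + J)/J (z(j, J) = (½ + J) + (-5 + J)/J = ½ + J + (-5 + J)/J)
17*(-122 + z(-9, -2)) = 17*(-122 + (3/2 - 2 - 5/(-2))) = 17*(-122 + (3/2 - 2 - 5*(-½))) = 17*(-122 + (3/2 - 2 + 5/2)) = 17*(-122 + 2) = 17*(-120) = -2040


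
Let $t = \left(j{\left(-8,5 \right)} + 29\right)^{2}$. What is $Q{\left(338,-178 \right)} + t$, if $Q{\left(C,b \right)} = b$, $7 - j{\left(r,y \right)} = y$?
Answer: $783$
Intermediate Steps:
$j{\left(r,y \right)} = 7 - y$
$t = 961$ ($t = \left(\left(7 - 5\right) + 29\right)^{2} = \left(2 + 29\right)^{2} = 31^{2} = 961$)
$Q{\left(338,-178 \right)} + t = -178 + 961 = 783$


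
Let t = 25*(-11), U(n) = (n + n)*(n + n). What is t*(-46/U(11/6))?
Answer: 10350/11 ≈ 940.91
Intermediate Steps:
U(n) = 4*n**2 (U(n) = (2*n)*(2*n) = 4*n**2)
t = -275
t*(-46/U(11/6)) = -(-12650)/(4*(11/6)**2) = -(-12650)/(4*(121/36)) = -(-12650)/121/9 = -(-12650)*9/121 = -275*(-414/121) = 10350/11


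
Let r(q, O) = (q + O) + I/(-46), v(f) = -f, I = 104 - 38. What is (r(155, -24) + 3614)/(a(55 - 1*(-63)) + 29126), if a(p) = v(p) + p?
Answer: 43051/334949 ≈ 0.12853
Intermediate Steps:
I = 66
r(q, O) = -33/23 + O + q (r(q, O) = (q + O) + 66/(-46) = (O + q) + 66*(-1/46) = (O + q) - 33/23 = -33/23 + O + q)
a(p) = 0 (a(p) = -p + p = 0)
(r(155, -24) + 3614)/(a(55 - 1*(-63)) + 29126) = ((-33/23 - 24 + 155) + 3614)/(0 + 29126) = (2980/23 + 3614)/29126 = (86102/23)*(1/29126) = 43051/334949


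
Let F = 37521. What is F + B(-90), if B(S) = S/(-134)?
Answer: 2513952/67 ≈ 37522.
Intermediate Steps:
B(S) = -S/134 (B(S) = S*(-1/134) = -S/134)
F + B(-90) = 37521 - 1/134*(-90) = 37521 + 45/67 = 2513952/67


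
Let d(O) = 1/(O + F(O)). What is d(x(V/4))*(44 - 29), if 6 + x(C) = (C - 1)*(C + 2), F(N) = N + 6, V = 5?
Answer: -24/7 ≈ -3.4286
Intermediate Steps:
F(N) = 6 + N
x(C) = -6 + (-1 + C)*(2 + C) (x(C) = -6 + (C - 1)*(C + 2) = -6 + (-1 + C)*(2 + C))
d(O) = 1/(6 + 2*O) (d(O) = 1/(O + (6 + O)) = 1/(6 + 2*O))
d(x(V/4))*(44 - 29) = (1/(2*(3 + (-8 + 5/4 + (5/4)²))))*(44 - 29) = (1/(2*(3 + (-8 + 5*(¼) + (5*(¼))²))))*15 = (1/(2*(3 + (-8 + 5/4 + (5/4)²))))*15 = (1/(2*(3 + (-8 + 5/4 + 25/16))))*15 = (1/(2*(3 - 83/16)))*15 = (1/(2*(-35/16)))*15 = ((½)*(-16/35))*15 = -8/35*15 = -24/7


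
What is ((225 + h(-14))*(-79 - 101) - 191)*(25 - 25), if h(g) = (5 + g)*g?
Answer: 0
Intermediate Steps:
h(g) = g*(5 + g)
((225 + h(-14))*(-79 - 101) - 191)*(25 - 25) = ((225 - 14*(5 - 14))*(-79 - 101) - 191)*(25 - 25) = ((225 - 14*(-9))*(-180) - 191)*0 = ((225 + 126)*(-180) - 191)*0 = (351*(-180) - 191)*0 = (-63180 - 191)*0 = -63371*0 = 0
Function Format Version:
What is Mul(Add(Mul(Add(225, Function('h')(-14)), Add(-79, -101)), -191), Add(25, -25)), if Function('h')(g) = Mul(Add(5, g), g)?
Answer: 0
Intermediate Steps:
Function('h')(g) = Mul(g, Add(5, g))
Mul(Add(Mul(Add(225, Function('h')(-14)), Add(-79, -101)), -191), Add(25, -25)) = Mul(Add(Mul(Add(225, Mul(-14, Add(5, -14))), Add(-79, -101)), -191), Add(25, -25)) = Mul(Add(Mul(Add(225, Mul(-14, -9)), -180), -191), 0) = Mul(Add(Mul(Add(225, 126), -180), -191), 0) = Mul(Add(Mul(351, -180), -191), 0) = Mul(Add(-63180, -191), 0) = Mul(-63371, 0) = 0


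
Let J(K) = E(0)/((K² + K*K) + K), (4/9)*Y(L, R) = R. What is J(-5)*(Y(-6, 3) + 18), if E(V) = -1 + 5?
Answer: 11/5 ≈ 2.2000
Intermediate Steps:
Y(L, R) = 9*R/4
E(V) = 4
J(K) = 4/(K + 2*K²) (J(K) = 4/((K² + K*K) + K) = 4/((K² + K²) + K) = 4/(2*K² + K) = 4/(K + 2*K²))
J(-5)*(Y(-6, 3) + 18) = (4/(-5*(1 + 2*(-5))))*((9/4)*3 + 18) = (4*(-⅕)/(1 - 10))*(27/4 + 18) = (4*(-⅕)/(-9))*(99/4) = (4*(-⅕)*(-⅑))*(99/4) = (4/45)*(99/4) = 11/5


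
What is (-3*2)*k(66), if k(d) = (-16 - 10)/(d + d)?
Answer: 13/11 ≈ 1.1818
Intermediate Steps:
k(d) = -13/d (k(d) = -26*1/(2*d) = -13/d)
(-3*2)*k(66) = (-3*2)*(-13/66) = -(-78)/66 = -6*(-13/66) = 13/11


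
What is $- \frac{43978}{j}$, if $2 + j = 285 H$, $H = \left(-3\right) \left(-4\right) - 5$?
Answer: $- \frac{43978}{1993} \approx -22.066$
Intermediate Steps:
$H = 7$ ($H = 12 - 5 = 7$)
$j = 1993$ ($j = -2 + 285 \cdot 7 = -2 + 1995 = 1993$)
$- \frac{43978}{j} = - \frac{43978}{1993}$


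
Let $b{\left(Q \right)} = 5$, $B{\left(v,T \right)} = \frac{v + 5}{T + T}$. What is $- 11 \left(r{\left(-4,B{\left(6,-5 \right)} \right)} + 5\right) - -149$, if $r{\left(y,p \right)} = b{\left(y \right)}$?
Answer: $39$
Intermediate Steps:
$B{\left(v,T \right)} = \frac{5 + v}{2 T}$
$r{\left(y,p \right)} = 5$
$- 11 \left(r{\left(-4,B{\left(6,-5 \right)} \right)} + 5\right) - -149 = - 11 \left(5 + 5\right) - -149 = \left(-11\right) 10 + 149 = -110 + 149 = 39$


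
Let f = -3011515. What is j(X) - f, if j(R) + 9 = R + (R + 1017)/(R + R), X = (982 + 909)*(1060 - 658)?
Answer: 1911446471877/506788 ≈ 3.7717e+6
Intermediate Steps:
X = 760182 (X = 1891*402 = 760182)
j(R) = -9 + R + (1017 + R)/(2*R) (j(R) = -9 + (R + (R + 1017)/(R + R)) = -9 + (R + (1017 + R)/((2*R))) = -9 + (R + (1017 + R)*(1/(2*R))) = -9 + (R + (1017 + R)/(2*R)) = -9 + R + (1017 + R)/(2*R))
j(X) - f = (-17/2 + 760182 + (1017/2)/760182) - 1*(-3011515) = (-17/2 + 760182 + (1017/2)*(1/760182)) + 3011515 = (-17/2 + 760182 + 339/506788) + 3011515 = 385246808057/506788 + 3011515 = 1911446471877/506788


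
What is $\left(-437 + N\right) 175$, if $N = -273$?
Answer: $-124250$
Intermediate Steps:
$\left(-437 + N\right) 175 = \left(-437 - 273\right) 175 = \left(-710\right) 175 = -124250$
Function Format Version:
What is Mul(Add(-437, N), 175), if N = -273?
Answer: -124250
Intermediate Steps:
Mul(Add(-437, N), 175) = Mul(Add(-437, -273), 175) = Mul(-710, 175) = -124250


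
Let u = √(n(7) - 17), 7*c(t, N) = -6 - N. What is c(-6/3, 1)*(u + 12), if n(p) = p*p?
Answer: -12 - 4*√2 ≈ -17.657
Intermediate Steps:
n(p) = p²
c(t, N) = -6/7 - N/7 (c(t, N) = (-6 - N)/7 = -6/7 - N/7)
u = 4*√2 (u = √(7² - 17) = √(49 - 17) = √32 = 4*√2 ≈ 5.6569)
c(-6/3, 1)*(u + 12) = (-6/7 - ⅐*1)*(4*√2 + 12) = (-6/7 - ⅐)*(12 + 4*√2) = -(12 + 4*√2) = -12 - 4*√2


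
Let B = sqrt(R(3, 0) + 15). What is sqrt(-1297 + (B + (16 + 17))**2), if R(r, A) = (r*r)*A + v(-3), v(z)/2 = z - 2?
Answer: sqrt(-1297 + (33 + sqrt(5))**2) ≈ 7.4444*I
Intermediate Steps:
v(z) = -4 + 2*z (v(z) = 2*(z - 2) = 2*(-2 + z) = -4 + 2*z)
R(r, A) = -10 + A*r**2 (R(r, A) = (r*r)*A + (-4 + 2*(-3)) = r**2*A + (-4 - 6) = A*r**2 - 10 = -10 + A*r**2)
B = sqrt(5) (B = sqrt((-10 + 0*3**2) + 15) = sqrt((-10 + 0*9) + 15) = sqrt((-10 + 0) + 15) = sqrt(-10 + 15) = sqrt(5) ≈ 2.2361)
sqrt(-1297 + (B + (16 + 17))**2) = sqrt(-1297 + (sqrt(5) + (16 + 17))**2) = sqrt(-1297 + (sqrt(5) + 33)**2) = sqrt(-1297 + (33 + sqrt(5))**2)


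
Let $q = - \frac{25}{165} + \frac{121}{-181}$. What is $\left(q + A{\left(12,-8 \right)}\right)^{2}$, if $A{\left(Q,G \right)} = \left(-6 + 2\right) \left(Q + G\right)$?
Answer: $\frac{10093417156}{35676729} \approx 282.91$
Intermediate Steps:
$A{\left(Q,G \right)} = - 4 G - 4 Q$ ($A{\left(Q,G \right)} = - 4 \left(G + Q\right) = - 4 G - 4 Q$)
$q = - \frac{4898}{5973}$ ($q = \left(-25\right) \frac{1}{165} + 121 \left(- \frac{1}{181}\right) = - \frac{5}{33} - \frac{121}{181} = - \frac{4898}{5973} \approx -0.82002$)
$\left(q + A{\left(12,-8 \right)}\right)^{2} = \left(- \frac{4898}{5973} - 16\right)^{2} = \left(- \frac{100466}{5973}\right)^{2} = \frac{10093417156}{35676729}$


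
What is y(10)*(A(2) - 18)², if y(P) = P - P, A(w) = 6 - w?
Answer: 0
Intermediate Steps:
y(P) = 0
y(10)*(A(2) - 18)² = 0*((6 - 1*2) - 18)² = 0*((6 - 2) - 18)² = 0*(4 - 18)² = 0*(-14)² = 0*196 = 0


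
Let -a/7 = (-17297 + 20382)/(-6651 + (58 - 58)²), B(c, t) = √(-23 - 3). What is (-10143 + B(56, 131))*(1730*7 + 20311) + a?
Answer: -2187156074558/6651 + 32421*I*√26 ≈ -3.2885e+8 + 1.6532e+5*I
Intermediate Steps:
B(c, t) = I*√26 (B(c, t) = √(-26) = I*√26)
a = 21595/6651 (a = -7*(-17297 + 20382)/(-6651 + (58 - 58)²) = -21595/(-6651 + 0²) = -21595/(-6651 + 0) = -21595/(-6651) = -21595*(-1)/6651 = -7*(-3085/6651) = 21595/6651 ≈ 3.2469)
(-10143 + B(56, 131))*(1730*7 + 20311) + a = (-10143 + I*√26)*(1730*7 + 20311) + 21595/6651 = (-10143 + I*√26)*(12110 + 20311) + 21595/6651 = (-10143 + I*√26)*32421 + 21595/6651 = (-328846203 + 32421*I*√26) + 21595/6651 = -2187156074558/6651 + 32421*I*√26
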